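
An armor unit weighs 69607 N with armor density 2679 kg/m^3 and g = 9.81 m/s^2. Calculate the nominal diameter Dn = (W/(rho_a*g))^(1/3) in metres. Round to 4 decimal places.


V = W / (rho_a * g)
V = 69607 / (2679 * 9.81)
V = 69607 / 26280.99
V = 2.648568 m^3
Dn = V^(1/3) = 2.648568^(1/3)
Dn = 1.3836 m

1.3836


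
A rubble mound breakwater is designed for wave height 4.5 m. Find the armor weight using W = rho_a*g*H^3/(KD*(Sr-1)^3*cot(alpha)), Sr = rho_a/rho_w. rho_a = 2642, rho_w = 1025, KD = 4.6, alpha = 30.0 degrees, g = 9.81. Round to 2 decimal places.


Sr = rho_a / rho_w = 2642 / 1025 = 2.577561
(Sr - 1) = 1.577561
(Sr - 1)^3 = 3.926074
cot(30.0) = 1 / tan(30.0) = 1 / 0.577350 = 1.732051
Numerator = 2642 * 9.81 * 4.5^3 = 2361779.5725
Denominator = 4.6 * 3.926074 * 1.732051 = 31.280733
W = 2361779.5725 / 31.280733
W = 75502.69 N

75502.69


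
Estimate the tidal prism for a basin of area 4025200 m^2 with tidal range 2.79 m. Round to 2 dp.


Tidal prism = Area * Tidal range
P = 4025200 * 2.79
P = 11230308.00 m^3

11230308.00


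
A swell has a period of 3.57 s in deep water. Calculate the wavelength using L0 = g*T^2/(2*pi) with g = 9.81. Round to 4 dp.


L0 = g * T^2 / (2 * pi)
L0 = 9.81 * 3.57^2 / (2 * pi)
L0 = 9.81 * 12.7449 / 6.28319
L0 = 125.0275 / 6.28319
L0 = 19.8987 m

19.8987


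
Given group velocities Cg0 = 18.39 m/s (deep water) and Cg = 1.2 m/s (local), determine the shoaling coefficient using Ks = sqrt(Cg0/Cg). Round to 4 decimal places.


Ks = sqrt(Cg0 / Cg)
Ks = sqrt(18.39 / 1.2)
Ks = sqrt(15.3250)
Ks = 3.9147

3.9147


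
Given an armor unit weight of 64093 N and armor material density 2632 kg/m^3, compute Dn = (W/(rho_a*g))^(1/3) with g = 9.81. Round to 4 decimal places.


V = W / (rho_a * g)
V = 64093 / (2632 * 9.81)
V = 64093 / 25819.92
V = 2.482308 m^3
Dn = V^(1/3) = 2.482308^(1/3)
Dn = 1.3540 m

1.3540


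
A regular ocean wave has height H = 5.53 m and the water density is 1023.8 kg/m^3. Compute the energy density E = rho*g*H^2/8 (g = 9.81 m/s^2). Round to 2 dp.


E = (1/8) * rho * g * H^2
E = (1/8) * 1023.8 * 9.81 * 5.53^2
E = 0.125 * 1023.8 * 9.81 * 30.5809
E = 38392.32 J/m^2

38392.32


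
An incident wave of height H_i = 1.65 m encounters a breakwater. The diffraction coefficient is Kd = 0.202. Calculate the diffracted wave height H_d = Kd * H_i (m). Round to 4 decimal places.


H_d = Kd * H_i
H_d = 0.202 * 1.65
H_d = 0.3333 m

0.3333


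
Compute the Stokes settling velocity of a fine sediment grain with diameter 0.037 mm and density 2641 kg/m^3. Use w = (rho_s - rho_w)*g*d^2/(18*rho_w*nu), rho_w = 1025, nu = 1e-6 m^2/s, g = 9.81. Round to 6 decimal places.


w = (rho_s - rho_w) * g * d^2 / (18 * rho_w * nu)
d = 0.037 mm = 0.000037 m
rho_s - rho_w = 2641 - 1025 = 1616
Numerator = 1616 * 9.81 * (0.000037)^2 = 0.000021702702
Denominator = 18 * 1025 * 1e-6 = 0.018450
w = 0.001176 m/s

0.001176


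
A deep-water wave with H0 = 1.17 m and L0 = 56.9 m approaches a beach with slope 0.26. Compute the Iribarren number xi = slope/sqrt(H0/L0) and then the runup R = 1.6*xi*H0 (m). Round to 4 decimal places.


xi = slope / sqrt(H0/L0)
H0/L0 = 1.17/56.9 = 0.020562
sqrt(0.020562) = 0.143396
xi = 0.26 / 0.143396 = 1.813162
R = 1.6 * xi * H0 = 1.6 * 1.813162 * 1.17
R = 3.3942 m

3.3942


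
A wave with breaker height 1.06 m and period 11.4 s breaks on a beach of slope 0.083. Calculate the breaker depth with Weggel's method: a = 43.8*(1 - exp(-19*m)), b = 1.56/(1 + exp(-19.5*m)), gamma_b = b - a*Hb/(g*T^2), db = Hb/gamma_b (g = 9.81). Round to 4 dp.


a = 43.8 * (1 - exp(-19 * m))
exp(-19 * 0.083) = exp(-1.5770) = 0.206594
a = 43.8 * (1 - 0.206594) = 34.751185
b = 1.56 / (1 + exp(-19.5 * m))
exp(-19.5 * 0.083) = exp(-1.6185) = 0.198196
b = 1.56 / (1 + 0.198196) = 1.301958
Hb / (g * T^2) = 1.06 / (9.81 * 11.4^2) = 1.06 / 1274.9076 = 0.00083143
gamma_b = b - a * Hb/(g*T^2) = 1.301958 - 34.751185 * 0.00083143 = 1.273064
db = Hb / gamma_b = 1.06 / 1.273064
db = 0.8326 m

0.8326


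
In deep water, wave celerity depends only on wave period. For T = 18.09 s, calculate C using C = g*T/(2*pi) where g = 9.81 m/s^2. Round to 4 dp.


We use the deep-water celerity formula:
C = g * T / (2 * pi)
C = 9.81 * 18.09 / (2 * 3.14159...)
C = 177.462900 / 6.283185
C = 28.2441 m/s

28.2441


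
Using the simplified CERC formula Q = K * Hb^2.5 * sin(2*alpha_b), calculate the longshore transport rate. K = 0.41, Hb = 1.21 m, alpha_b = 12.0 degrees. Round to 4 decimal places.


Q = K * Hb^2.5 * sin(2 * alpha_b)
Hb^2.5 = 1.21^2.5 = 1.610510
sin(2 * 12.0) = sin(24.0) = 0.406737
Q = 0.41 * 1.610510 * 0.406737
Q = 0.2686 m^3/s

0.2686


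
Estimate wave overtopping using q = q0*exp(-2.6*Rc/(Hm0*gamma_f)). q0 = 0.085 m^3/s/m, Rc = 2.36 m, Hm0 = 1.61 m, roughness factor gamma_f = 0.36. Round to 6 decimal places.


q = q0 * exp(-2.6 * Rc / (Hm0 * gamma_f))
Exponent = -2.6 * 2.36 / (1.61 * 0.36)
= -2.6 * 2.36 / 0.5796
= -10.586611
exp(-10.586611) = 0.000025
q = 0.085 * 0.000025
q = 0.000002 m^3/s/m

0.000002


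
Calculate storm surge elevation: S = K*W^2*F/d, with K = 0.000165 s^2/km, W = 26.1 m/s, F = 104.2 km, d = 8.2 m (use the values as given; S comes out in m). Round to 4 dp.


S = K * W^2 * F / d
W^2 = 26.1^2 = 681.21
S = 0.000165 * 681.21 * 104.2 / 8.2
Numerator = 0.000165 * 681.21 * 104.2 = 11.712044
S = 11.712044 / 8.2 = 1.4283 m

1.4283


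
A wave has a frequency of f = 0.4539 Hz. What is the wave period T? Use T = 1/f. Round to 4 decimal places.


T = 1 / f
T = 1 / 0.4539
T = 2.2031 s

2.2031


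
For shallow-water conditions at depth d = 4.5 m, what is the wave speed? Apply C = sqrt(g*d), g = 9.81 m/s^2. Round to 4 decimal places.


Using the shallow-water approximation:
C = sqrt(g * d) = sqrt(9.81 * 4.5)
C = sqrt(44.1450)
C = 6.6442 m/s

6.6442


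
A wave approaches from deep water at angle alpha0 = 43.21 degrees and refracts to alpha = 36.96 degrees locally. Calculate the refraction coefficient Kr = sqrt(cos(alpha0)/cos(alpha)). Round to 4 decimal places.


Kr = sqrt(cos(alpha0) / cos(alpha))
cos(43.21) = 0.728849
cos(36.96) = 0.799055
Kr = sqrt(0.728849 / 0.799055)
Kr = sqrt(0.912138)
Kr = 0.9551

0.9551


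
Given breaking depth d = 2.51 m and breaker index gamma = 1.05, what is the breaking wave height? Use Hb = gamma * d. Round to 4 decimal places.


Hb = gamma * d
Hb = 1.05 * 2.51
Hb = 2.6355 m

2.6355


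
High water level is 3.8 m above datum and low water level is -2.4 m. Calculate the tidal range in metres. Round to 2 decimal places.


Tidal range = High water - Low water
Tidal range = 3.8 - (-2.4)
Tidal range = 6.20 m

6.20


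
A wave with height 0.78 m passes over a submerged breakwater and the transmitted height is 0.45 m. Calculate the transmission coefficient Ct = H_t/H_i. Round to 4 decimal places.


Ct = H_t / H_i
Ct = 0.45 / 0.78
Ct = 0.5769

0.5769


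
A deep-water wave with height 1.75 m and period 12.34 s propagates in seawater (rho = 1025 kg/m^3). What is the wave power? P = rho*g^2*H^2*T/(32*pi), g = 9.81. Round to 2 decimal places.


P = rho * g^2 * H^2 * T / (32 * pi)
P = 1025 * 9.81^2 * 1.75^2 * 12.34 / (32 * pi)
P = 1025 * 96.2361 * 3.0625 * 12.34 / 100.53096
P = 37081.16 W/m

37081.16


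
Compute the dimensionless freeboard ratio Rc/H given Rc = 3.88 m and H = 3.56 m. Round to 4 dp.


Relative freeboard = Rc / H
= 3.88 / 3.56
= 1.0899

1.0899


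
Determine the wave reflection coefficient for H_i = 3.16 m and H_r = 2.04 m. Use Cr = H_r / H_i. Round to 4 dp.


Cr = H_r / H_i
Cr = 2.04 / 3.16
Cr = 0.6456

0.6456


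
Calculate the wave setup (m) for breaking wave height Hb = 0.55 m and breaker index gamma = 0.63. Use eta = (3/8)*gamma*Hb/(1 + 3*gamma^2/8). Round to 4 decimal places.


eta = (3/8) * gamma * Hb / (1 + 3*gamma^2/8)
Numerator = (3/8) * 0.63 * 0.55 = 0.129938
Denominator = 1 + 3*0.63^2/8 = 1 + 0.148838 = 1.148838
eta = 0.129938 / 1.148838
eta = 0.1131 m

0.1131


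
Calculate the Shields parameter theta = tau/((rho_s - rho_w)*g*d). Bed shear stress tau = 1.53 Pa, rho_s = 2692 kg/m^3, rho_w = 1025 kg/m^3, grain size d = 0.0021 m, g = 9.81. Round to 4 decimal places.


theta = tau / ((rho_s - rho_w) * g * d)
rho_s - rho_w = 2692 - 1025 = 1667
Denominator = 1667 * 9.81 * 0.0021 = 34.341867
theta = 1.53 / 34.341867
theta = 0.0446

0.0446


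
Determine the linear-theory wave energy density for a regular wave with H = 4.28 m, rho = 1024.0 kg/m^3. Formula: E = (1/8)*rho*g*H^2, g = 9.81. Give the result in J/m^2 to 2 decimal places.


E = (1/8) * rho * g * H^2
E = (1/8) * 1024.0 * 9.81 * 4.28^2
E = 0.125 * 1024.0 * 9.81 * 18.3184
E = 23002.05 J/m^2

23002.05


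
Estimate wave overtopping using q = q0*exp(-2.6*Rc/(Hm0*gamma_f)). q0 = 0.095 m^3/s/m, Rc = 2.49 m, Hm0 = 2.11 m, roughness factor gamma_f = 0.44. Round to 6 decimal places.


q = q0 * exp(-2.6 * Rc / (Hm0 * gamma_f))
Exponent = -2.6 * 2.49 / (2.11 * 0.44)
= -2.6 * 2.49 / 0.9284
= -6.973287
exp(-6.973287) = 0.000937
q = 0.095 * 0.000937
q = 0.000089 m^3/s/m

0.000089


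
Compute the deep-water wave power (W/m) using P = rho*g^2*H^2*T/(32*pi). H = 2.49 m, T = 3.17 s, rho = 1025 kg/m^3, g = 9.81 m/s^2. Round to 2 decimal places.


P = rho * g^2 * H^2 * T / (32 * pi)
P = 1025 * 9.81^2 * 2.49^2 * 3.17 / (32 * pi)
P = 1025 * 96.2361 * 6.2001 * 3.17 / 100.53096
P = 19285.02 W/m

19285.02


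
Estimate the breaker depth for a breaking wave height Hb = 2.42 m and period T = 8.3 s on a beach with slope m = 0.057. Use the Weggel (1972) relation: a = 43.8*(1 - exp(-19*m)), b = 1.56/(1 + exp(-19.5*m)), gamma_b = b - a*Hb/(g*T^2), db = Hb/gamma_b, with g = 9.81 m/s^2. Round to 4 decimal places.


a = 43.8 * (1 - exp(-19 * m))
exp(-19 * 0.057) = exp(-1.0830) = 0.338578
a = 43.8 * (1 - 0.338578) = 28.970272
b = 1.56 / (1 + exp(-19.5 * m))
exp(-19.5 * 0.057) = exp(-1.1115) = 0.329065
b = 1.56 / (1 + 0.329065) = 1.173757
Hb / (g * T^2) = 2.42 / (9.81 * 8.3^2) = 2.42 / 675.8109 = 0.00358088
gamma_b = b - a * Hb/(g*T^2) = 1.173757 - 28.970272 * 0.00358088 = 1.070018
db = Hb / gamma_b = 2.42 / 1.070018
db = 2.2616 m

2.2616


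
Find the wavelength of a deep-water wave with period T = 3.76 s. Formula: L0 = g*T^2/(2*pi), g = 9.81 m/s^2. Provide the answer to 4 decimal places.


L0 = g * T^2 / (2 * pi)
L0 = 9.81 * 3.76^2 / (2 * pi)
L0 = 9.81 * 14.1376 / 6.28319
L0 = 138.6899 / 6.28319
L0 = 22.0732 m

22.0732


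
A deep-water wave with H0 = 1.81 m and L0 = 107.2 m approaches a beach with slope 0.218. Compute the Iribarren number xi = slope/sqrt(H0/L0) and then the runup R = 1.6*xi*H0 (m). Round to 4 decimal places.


xi = slope / sqrt(H0/L0)
H0/L0 = 1.81/107.2 = 0.016884
sqrt(0.016884) = 0.129940
xi = 0.218 / 0.129940 = 1.677701
R = 1.6 * xi * H0 = 1.6 * 1.677701 * 1.81
R = 4.8586 m

4.8586


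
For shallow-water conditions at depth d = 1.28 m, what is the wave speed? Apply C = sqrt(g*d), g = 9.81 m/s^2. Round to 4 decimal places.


Using the shallow-water approximation:
C = sqrt(g * d) = sqrt(9.81 * 1.28)
C = sqrt(12.5568)
C = 3.5436 m/s

3.5436


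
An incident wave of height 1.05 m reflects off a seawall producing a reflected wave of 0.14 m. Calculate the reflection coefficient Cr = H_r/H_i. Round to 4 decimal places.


Cr = H_r / H_i
Cr = 0.14 / 1.05
Cr = 0.1333

0.1333


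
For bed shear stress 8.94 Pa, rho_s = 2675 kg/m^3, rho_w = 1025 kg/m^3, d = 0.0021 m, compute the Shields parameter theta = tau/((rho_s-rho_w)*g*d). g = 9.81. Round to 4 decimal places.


theta = tau / ((rho_s - rho_w) * g * d)
rho_s - rho_w = 2675 - 1025 = 1650
Denominator = 1650 * 9.81 * 0.0021 = 33.991650
theta = 8.94 / 33.991650
theta = 0.2630

0.2630


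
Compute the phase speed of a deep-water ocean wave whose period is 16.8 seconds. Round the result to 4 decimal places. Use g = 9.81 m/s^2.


We use the deep-water celerity formula:
C = g * T / (2 * pi)
C = 9.81 * 16.8 / (2 * 3.14159...)
C = 164.808000 / 6.283185
C = 26.2300 m/s

26.2300


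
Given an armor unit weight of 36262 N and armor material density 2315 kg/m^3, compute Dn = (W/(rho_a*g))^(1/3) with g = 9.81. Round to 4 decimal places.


V = W / (rho_a * g)
V = 36262 / (2315 * 9.81)
V = 36262 / 22710.15
V = 1.596731 m^3
Dn = V^(1/3) = 1.596731^(1/3)
Dn = 1.1688 m

1.1688


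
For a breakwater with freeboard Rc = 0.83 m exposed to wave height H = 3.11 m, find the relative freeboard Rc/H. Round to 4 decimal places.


Relative freeboard = Rc / H
= 0.83 / 3.11
= 0.2669

0.2669


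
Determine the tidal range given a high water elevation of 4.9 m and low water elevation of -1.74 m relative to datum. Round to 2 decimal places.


Tidal range = High water - Low water
Tidal range = 4.9 - (-1.74)
Tidal range = 6.64 m

6.64


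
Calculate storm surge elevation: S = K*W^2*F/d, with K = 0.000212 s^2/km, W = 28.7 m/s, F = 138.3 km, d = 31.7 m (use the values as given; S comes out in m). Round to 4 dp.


S = K * W^2 * F / d
W^2 = 28.7^2 = 823.69
S = 0.000212 * 823.69 * 138.3 / 31.7
Numerator = 0.000212 * 823.69 * 138.3 = 24.150261
S = 24.150261 / 31.7 = 0.7618 m

0.7618


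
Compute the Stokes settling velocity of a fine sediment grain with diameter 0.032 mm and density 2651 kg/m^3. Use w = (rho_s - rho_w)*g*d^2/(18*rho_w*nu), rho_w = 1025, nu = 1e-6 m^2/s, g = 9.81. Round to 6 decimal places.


w = (rho_s - rho_w) * g * d^2 / (18 * rho_w * nu)
d = 0.032 mm = 0.000032 m
rho_s - rho_w = 2651 - 1025 = 1626
Numerator = 1626 * 9.81 * (0.000032)^2 = 0.000016333885
Denominator = 18 * 1025 * 1e-6 = 0.018450
w = 0.000885 m/s

0.000885


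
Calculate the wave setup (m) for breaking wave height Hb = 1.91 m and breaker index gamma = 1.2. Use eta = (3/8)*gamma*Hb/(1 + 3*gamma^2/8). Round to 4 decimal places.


eta = (3/8) * gamma * Hb / (1 + 3*gamma^2/8)
Numerator = (3/8) * 1.2 * 1.91 = 0.859500
Denominator = 1 + 3*1.2^2/8 = 1 + 0.540000 = 1.540000
eta = 0.859500 / 1.540000
eta = 0.5581 m

0.5581


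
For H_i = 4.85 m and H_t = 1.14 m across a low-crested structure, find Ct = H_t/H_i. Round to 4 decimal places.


Ct = H_t / H_i
Ct = 1.14 / 4.85
Ct = 0.2351

0.2351


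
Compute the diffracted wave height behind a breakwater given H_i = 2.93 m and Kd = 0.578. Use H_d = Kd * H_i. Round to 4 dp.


H_d = Kd * H_i
H_d = 0.578 * 2.93
H_d = 1.6935 m

1.6935


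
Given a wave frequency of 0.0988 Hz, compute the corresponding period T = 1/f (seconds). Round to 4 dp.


T = 1 / f
T = 1 / 0.0988
T = 10.1215 s

10.1215


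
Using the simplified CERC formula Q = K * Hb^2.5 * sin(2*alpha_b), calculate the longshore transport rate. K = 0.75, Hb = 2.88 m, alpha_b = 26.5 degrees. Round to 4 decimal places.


Q = K * Hb^2.5 * sin(2 * alpha_b)
Hb^2.5 = 2.88^2.5 = 14.076064
sin(2 * 26.5) = sin(53.0) = 0.798636
Q = 0.75 * 14.076064 * 0.798636
Q = 8.4312 m^3/s

8.4312


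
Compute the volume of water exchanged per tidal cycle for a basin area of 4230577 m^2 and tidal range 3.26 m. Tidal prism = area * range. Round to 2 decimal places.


Tidal prism = Area * Tidal range
P = 4230577 * 3.26
P = 13791681.02 m^3

13791681.02


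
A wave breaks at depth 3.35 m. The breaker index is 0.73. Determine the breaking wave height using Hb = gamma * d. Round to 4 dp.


Hb = gamma * d
Hb = 0.73 * 3.35
Hb = 2.4455 m

2.4455


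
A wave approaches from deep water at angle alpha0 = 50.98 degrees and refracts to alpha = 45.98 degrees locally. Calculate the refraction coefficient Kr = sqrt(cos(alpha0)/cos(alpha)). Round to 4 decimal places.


Kr = sqrt(cos(alpha0) / cos(alpha))
cos(50.98) = 0.629592
cos(45.98) = 0.694909
Kr = sqrt(0.629592 / 0.694909)
Kr = sqrt(0.906005)
Kr = 0.9518

0.9518


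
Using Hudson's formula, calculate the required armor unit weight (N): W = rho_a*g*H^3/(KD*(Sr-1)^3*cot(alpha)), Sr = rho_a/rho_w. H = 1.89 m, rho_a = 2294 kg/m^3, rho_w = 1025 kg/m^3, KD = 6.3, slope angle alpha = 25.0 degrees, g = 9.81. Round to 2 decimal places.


Sr = rho_a / rho_w = 2294 / 1025 = 2.238049
(Sr - 1) = 1.238049
(Sr - 1)^3 = 1.897638
cot(25.0) = 1 / tan(25.0) = 1 / 0.466308 = 2.144507
Numerator = 2294 * 9.81 * 1.89^3 = 151931.5028
Denominator = 6.3 * 1.897638 * 2.144507 = 25.637830
W = 151931.5028 / 25.637830
W = 5926.07 N

5926.07


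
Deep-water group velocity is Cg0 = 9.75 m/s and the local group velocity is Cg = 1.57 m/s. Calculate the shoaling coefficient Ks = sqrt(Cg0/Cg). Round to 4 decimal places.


Ks = sqrt(Cg0 / Cg)
Ks = sqrt(9.75 / 1.57)
Ks = sqrt(6.2102)
Ks = 2.4920

2.4920


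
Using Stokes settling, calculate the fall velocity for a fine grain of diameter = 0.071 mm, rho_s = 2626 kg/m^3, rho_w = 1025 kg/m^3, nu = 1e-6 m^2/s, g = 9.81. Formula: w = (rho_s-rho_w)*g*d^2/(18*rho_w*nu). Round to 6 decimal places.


w = (rho_s - rho_w) * g * d^2 / (18 * rho_w * nu)
d = 0.071 mm = 0.000071 m
rho_s - rho_w = 2626 - 1025 = 1601
Numerator = 1601 * 9.81 * (0.000071)^2 = 0.000079172988
Denominator = 18 * 1025 * 1e-6 = 0.018450
w = 0.004291 m/s

0.004291


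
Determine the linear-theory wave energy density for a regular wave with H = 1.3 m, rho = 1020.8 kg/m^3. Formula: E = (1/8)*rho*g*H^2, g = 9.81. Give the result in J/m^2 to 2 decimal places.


E = (1/8) * rho * g * H^2
E = (1/8) * 1020.8 * 9.81 * 1.3^2
E = 0.125 * 1020.8 * 9.81 * 1.6900
E = 2115.47 J/m^2

2115.47


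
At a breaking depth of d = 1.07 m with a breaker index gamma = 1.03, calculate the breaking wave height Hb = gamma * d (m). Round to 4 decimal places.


Hb = gamma * d
Hb = 1.03 * 1.07
Hb = 1.1021 m

1.1021


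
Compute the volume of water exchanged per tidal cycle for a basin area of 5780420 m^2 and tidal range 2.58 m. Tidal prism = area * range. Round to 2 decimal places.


Tidal prism = Area * Tidal range
P = 5780420 * 2.58
P = 14913483.60 m^3

14913483.60


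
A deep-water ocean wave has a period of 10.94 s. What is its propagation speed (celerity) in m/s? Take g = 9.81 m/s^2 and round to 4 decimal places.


We use the deep-water celerity formula:
C = g * T / (2 * pi)
C = 9.81 * 10.94 / (2 * 3.14159...)
C = 107.321400 / 6.283185
C = 17.0807 m/s

17.0807


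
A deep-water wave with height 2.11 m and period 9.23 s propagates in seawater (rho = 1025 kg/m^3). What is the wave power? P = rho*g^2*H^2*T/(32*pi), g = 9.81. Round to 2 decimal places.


P = rho * g^2 * H^2 * T / (32 * pi)
P = 1025 * 9.81^2 * 2.11^2 * 9.23 / (32 * pi)
P = 1025 * 96.2361 * 4.4521 * 9.23 / 100.53096
P = 40320.75 W/m

40320.75


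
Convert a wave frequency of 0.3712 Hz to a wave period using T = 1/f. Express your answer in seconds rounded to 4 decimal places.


T = 1 / f
T = 1 / 0.3712
T = 2.6940 s

2.6940


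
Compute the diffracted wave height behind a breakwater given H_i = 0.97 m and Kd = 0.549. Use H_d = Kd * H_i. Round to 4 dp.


H_d = Kd * H_i
H_d = 0.549 * 0.97
H_d = 0.5325 m

0.5325


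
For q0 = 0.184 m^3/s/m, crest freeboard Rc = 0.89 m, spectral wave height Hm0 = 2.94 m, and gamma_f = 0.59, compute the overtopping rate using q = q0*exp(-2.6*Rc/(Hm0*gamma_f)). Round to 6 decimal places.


q = q0 * exp(-2.6 * Rc / (Hm0 * gamma_f))
Exponent = -2.6 * 0.89 / (2.94 * 0.59)
= -2.6 * 0.89 / 1.7346
= -1.334025
exp(-1.334025) = 0.263415
q = 0.184 * 0.263415
q = 0.048468 m^3/s/m

0.048468


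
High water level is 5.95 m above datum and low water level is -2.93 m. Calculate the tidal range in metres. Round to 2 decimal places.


Tidal range = High water - Low water
Tidal range = 5.95 - (-2.93)
Tidal range = 8.88 m

8.88


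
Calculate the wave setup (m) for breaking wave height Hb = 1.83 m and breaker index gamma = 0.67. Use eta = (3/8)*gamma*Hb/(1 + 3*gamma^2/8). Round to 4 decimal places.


eta = (3/8) * gamma * Hb / (1 + 3*gamma^2/8)
Numerator = (3/8) * 0.67 * 1.83 = 0.459788
Denominator = 1 + 3*0.67^2/8 = 1 + 0.168338 = 1.168338
eta = 0.459788 / 1.168338
eta = 0.3935 m

0.3935


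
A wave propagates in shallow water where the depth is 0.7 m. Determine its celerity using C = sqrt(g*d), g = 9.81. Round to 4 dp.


Using the shallow-water approximation:
C = sqrt(g * d) = sqrt(9.81 * 0.7)
C = sqrt(6.8670)
C = 2.6205 m/s

2.6205


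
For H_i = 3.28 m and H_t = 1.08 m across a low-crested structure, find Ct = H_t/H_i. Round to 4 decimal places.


Ct = H_t / H_i
Ct = 1.08 / 3.28
Ct = 0.3293

0.3293


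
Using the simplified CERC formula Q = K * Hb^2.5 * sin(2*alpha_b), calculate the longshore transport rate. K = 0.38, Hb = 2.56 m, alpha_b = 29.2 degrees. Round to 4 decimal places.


Q = K * Hb^2.5 * sin(2 * alpha_b)
Hb^2.5 = 2.56^2.5 = 10.485760
sin(2 * 29.2) = sin(58.4) = 0.851727
Q = 0.38 * 10.485760 * 0.851727
Q = 3.3938 m^3/s

3.3938


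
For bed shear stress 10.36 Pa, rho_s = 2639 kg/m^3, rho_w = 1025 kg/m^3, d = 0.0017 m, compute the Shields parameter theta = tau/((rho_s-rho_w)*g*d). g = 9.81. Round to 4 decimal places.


theta = tau / ((rho_s - rho_w) * g * d)
rho_s - rho_w = 2639 - 1025 = 1614
Denominator = 1614 * 9.81 * 0.0017 = 26.916678
theta = 10.36 / 26.916678
theta = 0.3849

0.3849


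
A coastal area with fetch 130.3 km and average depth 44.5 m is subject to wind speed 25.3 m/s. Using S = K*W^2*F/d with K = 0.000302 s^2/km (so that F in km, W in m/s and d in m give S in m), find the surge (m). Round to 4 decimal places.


S = K * W^2 * F / d
W^2 = 25.3^2 = 640.09
S = 0.000302 * 640.09 * 130.3 / 44.5
Numerator = 0.000302 * 640.09 * 130.3 = 25.187926
S = 25.187926 / 44.5 = 0.5660 m

0.5660


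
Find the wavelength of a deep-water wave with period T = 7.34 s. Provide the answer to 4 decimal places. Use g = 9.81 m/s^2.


L0 = g * T^2 / (2 * pi)
L0 = 9.81 * 7.34^2 / (2 * pi)
L0 = 9.81 * 53.8756 / 6.28319
L0 = 528.5196 / 6.28319
L0 = 84.1165 m

84.1165


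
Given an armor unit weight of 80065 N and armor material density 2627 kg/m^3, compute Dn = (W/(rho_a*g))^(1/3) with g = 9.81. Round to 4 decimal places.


V = W / (rho_a * g)
V = 80065 / (2627 * 9.81)
V = 80065 / 25770.87
V = 3.106802 m^3
Dn = V^(1/3) = 3.106802^(1/3)
Dn = 1.4592 m

1.4592


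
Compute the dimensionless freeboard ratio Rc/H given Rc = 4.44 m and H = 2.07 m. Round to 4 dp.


Relative freeboard = Rc / H
= 4.44 / 2.07
= 2.1449

2.1449


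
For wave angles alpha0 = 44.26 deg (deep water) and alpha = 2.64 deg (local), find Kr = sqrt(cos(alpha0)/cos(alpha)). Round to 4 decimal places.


Kr = sqrt(cos(alpha0) / cos(alpha))
cos(44.26) = 0.716180
cos(2.64) = 0.998939
Kr = sqrt(0.716180 / 0.998939)
Kr = sqrt(0.716941)
Kr = 0.8467

0.8467


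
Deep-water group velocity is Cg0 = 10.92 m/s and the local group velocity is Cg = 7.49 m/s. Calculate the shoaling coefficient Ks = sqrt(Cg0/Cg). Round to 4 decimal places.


Ks = sqrt(Cg0 / Cg)
Ks = sqrt(10.92 / 7.49)
Ks = sqrt(1.4579)
Ks = 1.2075

1.2075


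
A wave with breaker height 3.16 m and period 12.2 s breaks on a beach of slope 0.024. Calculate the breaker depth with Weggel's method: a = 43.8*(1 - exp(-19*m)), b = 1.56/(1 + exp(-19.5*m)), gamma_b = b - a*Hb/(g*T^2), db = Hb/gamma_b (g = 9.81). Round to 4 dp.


a = 43.8 * (1 - exp(-19 * m))
exp(-19 * 0.024) = exp(-0.4560) = 0.633814
a = 43.8 * (1 - 0.633814) = 16.038954
b = 1.56 / (1 + exp(-19.5 * m))
exp(-19.5 * 0.024) = exp(-0.4680) = 0.626254
b = 1.56 / (1 + 0.626254) = 0.959260
Hb / (g * T^2) = 3.16 / (9.81 * 12.2^2) = 3.16 / 1460.1204 = 0.00216421
gamma_b = b - a * Hb/(g*T^2) = 0.959260 - 16.038954 * 0.00216421 = 0.924548
db = Hb / gamma_b = 3.16 / 0.924548
db = 3.4179 m

3.4179


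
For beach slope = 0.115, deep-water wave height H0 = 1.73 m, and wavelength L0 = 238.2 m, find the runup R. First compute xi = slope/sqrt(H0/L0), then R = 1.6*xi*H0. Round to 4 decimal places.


xi = slope / sqrt(H0/L0)
H0/L0 = 1.73/238.2 = 0.007263
sqrt(0.007263) = 0.085222
xi = 0.115 / 0.085222 = 1.349415
R = 1.6 * xi * H0 = 1.6 * 1.349415 * 1.73
R = 3.7352 m

3.7352


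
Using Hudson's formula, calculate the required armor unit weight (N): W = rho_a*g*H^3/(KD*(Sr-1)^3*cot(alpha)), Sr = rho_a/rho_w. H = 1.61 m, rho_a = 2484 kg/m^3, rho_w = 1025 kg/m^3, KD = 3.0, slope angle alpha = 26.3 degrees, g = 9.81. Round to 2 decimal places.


Sr = rho_a / rho_w = 2484 / 1025 = 2.423415
(Sr - 1) = 1.423415
(Sr - 1)^3 = 2.883994
cot(26.3) = 1 / tan(26.3) = 1 / 0.494231 = 2.023346
Numerator = 2484 * 9.81 * 1.61^3 = 101694.6783
Denominator = 3.0 * 2.883994 * 2.023346 = 17.505952
W = 101694.6783 / 17.505952
W = 5809.15 N

5809.15


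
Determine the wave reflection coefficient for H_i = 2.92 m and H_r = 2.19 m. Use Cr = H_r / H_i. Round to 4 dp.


Cr = H_r / H_i
Cr = 2.19 / 2.92
Cr = 0.7500

0.7500


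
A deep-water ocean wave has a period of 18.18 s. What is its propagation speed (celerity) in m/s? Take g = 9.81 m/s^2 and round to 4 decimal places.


We use the deep-water celerity formula:
C = g * T / (2 * pi)
C = 9.81 * 18.18 / (2 * 3.14159...)
C = 178.345800 / 6.283185
C = 28.3846 m/s

28.3846


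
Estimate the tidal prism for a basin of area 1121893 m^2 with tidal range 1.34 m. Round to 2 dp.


Tidal prism = Area * Tidal range
P = 1121893 * 1.34
P = 1503336.62 m^3

1503336.62


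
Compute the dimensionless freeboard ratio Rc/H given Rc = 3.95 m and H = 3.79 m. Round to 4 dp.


Relative freeboard = Rc / H
= 3.95 / 3.79
= 1.0422

1.0422


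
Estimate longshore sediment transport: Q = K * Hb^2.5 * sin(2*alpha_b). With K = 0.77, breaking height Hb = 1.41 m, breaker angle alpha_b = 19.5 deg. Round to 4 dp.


Q = K * Hb^2.5 * sin(2 * alpha_b)
Hb^2.5 = 1.41^2.5 = 2.360738
sin(2 * 19.5) = sin(39.0) = 0.629320
Q = 0.77 * 2.360738 * 0.629320
Q = 1.1440 m^3/s

1.1440


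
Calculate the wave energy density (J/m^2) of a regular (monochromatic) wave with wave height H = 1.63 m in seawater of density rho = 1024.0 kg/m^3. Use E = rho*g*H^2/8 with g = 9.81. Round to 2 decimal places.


E = (1/8) * rho * g * H^2
E = (1/8) * 1024.0 * 9.81 * 1.63^2
E = 0.125 * 1024.0 * 9.81 * 2.6569
E = 3336.22 J/m^2

3336.22


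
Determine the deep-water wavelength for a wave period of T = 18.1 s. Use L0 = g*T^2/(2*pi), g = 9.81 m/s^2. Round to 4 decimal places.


L0 = g * T^2 / (2 * pi)
L0 = 9.81 * 18.1^2 / (2 * pi)
L0 = 9.81 * 327.6100 / 6.28319
L0 = 3213.8541 / 6.28319
L0 = 511.5008 m

511.5008


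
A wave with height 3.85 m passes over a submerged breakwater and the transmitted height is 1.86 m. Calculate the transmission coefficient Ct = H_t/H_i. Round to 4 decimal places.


Ct = H_t / H_i
Ct = 1.86 / 3.85
Ct = 0.4831

0.4831


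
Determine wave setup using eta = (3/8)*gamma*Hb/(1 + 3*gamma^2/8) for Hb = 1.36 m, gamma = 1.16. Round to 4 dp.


eta = (3/8) * gamma * Hb / (1 + 3*gamma^2/8)
Numerator = (3/8) * 1.16 * 1.36 = 0.591600
Denominator = 1 + 3*1.16^2/8 = 1 + 0.504600 = 1.504600
eta = 0.591600 / 1.504600
eta = 0.3932 m

0.3932


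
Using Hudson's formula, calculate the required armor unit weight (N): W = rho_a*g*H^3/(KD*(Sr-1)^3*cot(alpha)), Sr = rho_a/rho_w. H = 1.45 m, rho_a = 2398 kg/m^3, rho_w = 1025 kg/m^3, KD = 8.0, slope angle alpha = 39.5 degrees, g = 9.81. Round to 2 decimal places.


Sr = rho_a / rho_w = 2398 / 1025 = 2.339512
(Sr - 1) = 1.339512
(Sr - 1)^3 = 2.403477
cot(39.5) = 1 / tan(39.5) = 1 / 0.824336 = 1.213097
Numerator = 2398 * 9.81 * 1.45^3 = 71717.0130
Denominator = 8.0 * 2.403477 * 1.213097 = 23.325208
W = 71717.0130 / 23.325208
W = 3074.66 N

3074.66


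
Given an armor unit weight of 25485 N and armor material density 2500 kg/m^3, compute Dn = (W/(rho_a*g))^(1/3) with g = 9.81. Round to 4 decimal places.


V = W / (rho_a * g)
V = 25485 / (2500 * 9.81)
V = 25485 / 24525.00
V = 1.039144 m^3
Dn = V^(1/3) = 1.039144^(1/3)
Dn = 1.0129 m

1.0129


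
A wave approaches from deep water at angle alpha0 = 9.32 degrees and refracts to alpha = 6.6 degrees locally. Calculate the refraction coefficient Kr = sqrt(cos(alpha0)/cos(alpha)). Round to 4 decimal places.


Kr = sqrt(cos(alpha0) / cos(alpha))
cos(9.32) = 0.986799
cos(6.6) = 0.993373
Kr = sqrt(0.986799 / 0.993373)
Kr = sqrt(0.993383)
Kr = 0.9967

0.9967


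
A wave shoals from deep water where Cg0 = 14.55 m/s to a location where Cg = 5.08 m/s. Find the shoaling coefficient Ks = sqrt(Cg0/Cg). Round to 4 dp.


Ks = sqrt(Cg0 / Cg)
Ks = sqrt(14.55 / 5.08)
Ks = sqrt(2.8642)
Ks = 1.6924

1.6924


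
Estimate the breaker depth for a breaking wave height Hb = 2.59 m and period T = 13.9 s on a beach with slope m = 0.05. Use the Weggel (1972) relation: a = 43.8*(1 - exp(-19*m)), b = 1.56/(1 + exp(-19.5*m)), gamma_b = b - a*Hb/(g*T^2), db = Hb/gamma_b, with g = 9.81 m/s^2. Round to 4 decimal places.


a = 43.8 * (1 - exp(-19 * m))
exp(-19 * 0.05) = exp(-0.9500) = 0.386741
a = 43.8 * (1 - 0.386741) = 26.860743
b = 1.56 / (1 + exp(-19.5 * m))
exp(-19.5 * 0.05) = exp(-0.9750) = 0.377192
b = 1.56 / (1 + 0.377192) = 1.132739
Hb / (g * T^2) = 2.59 / (9.81 * 13.9^2) = 2.59 / 1895.3901 = 0.00136647
gamma_b = b - a * Hb/(g*T^2) = 1.132739 - 26.860743 * 0.00136647 = 1.096035
db = Hb / gamma_b = 2.59 / 1.096035
db = 2.3631 m

2.3631


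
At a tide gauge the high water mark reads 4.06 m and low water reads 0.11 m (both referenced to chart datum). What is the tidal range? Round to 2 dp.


Tidal range = High water - Low water
Tidal range = 4.06 - (0.11)
Tidal range = 3.95 m

3.95


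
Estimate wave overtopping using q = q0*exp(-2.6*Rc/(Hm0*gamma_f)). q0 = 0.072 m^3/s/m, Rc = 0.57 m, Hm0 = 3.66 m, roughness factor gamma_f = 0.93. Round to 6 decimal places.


q = q0 * exp(-2.6 * Rc / (Hm0 * gamma_f))
Exponent = -2.6 * 0.57 / (3.66 * 0.93)
= -2.6 * 0.57 / 3.4038
= -0.435396
exp(-0.435396) = 0.647009
q = 0.072 * 0.647009
q = 0.046585 m^3/s/m

0.046585


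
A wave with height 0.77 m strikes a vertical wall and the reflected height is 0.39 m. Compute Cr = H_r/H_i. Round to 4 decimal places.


Cr = H_r / H_i
Cr = 0.39 / 0.77
Cr = 0.5065

0.5065


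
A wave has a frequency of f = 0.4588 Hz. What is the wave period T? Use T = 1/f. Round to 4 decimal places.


T = 1 / f
T = 1 / 0.4588
T = 2.1796 s

2.1796


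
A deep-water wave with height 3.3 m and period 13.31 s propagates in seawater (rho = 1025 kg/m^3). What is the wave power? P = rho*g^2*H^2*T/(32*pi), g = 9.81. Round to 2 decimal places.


P = rho * g^2 * H^2 * T / (32 * pi)
P = 1025 * 9.81^2 * 3.3^2 * 13.31 / (32 * pi)
P = 1025 * 96.2361 * 10.8900 * 13.31 / 100.53096
P = 142222.39 W/m

142222.39


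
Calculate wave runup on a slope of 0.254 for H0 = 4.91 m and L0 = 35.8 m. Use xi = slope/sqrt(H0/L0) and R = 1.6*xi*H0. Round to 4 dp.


xi = slope / sqrt(H0/L0)
H0/L0 = 4.91/35.8 = 0.137151
sqrt(0.137151) = 0.370339
xi = 0.254 / 0.370339 = 0.685858
R = 1.6 * xi * H0 = 1.6 * 0.685858 * 4.91
R = 5.3881 m

5.3881


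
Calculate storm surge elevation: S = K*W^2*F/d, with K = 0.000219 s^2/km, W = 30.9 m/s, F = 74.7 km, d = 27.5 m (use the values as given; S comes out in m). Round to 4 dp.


S = K * W^2 * F / d
W^2 = 30.9^2 = 954.81
S = 0.000219 * 954.81 * 74.7 / 27.5
Numerator = 0.000219 * 954.81 * 74.7 = 15.620023
S = 15.620023 / 27.5 = 0.5680 m

0.5680


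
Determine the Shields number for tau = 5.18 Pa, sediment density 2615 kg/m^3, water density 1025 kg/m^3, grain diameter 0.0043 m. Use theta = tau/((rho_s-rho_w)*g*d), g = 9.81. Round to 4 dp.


theta = tau / ((rho_s - rho_w) * g * d)
rho_s - rho_w = 2615 - 1025 = 1590
Denominator = 1590 * 9.81 * 0.0043 = 67.070970
theta = 5.18 / 67.070970
theta = 0.0772

0.0772


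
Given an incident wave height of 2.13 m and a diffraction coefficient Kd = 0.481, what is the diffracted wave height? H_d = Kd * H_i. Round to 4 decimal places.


H_d = Kd * H_i
H_d = 0.481 * 2.13
H_d = 1.0245 m

1.0245


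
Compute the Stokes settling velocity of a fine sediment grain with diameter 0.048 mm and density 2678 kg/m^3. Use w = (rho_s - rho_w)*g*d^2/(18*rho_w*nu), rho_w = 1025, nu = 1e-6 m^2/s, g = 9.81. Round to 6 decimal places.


w = (rho_s - rho_w) * g * d^2 / (18 * rho_w * nu)
d = 0.048 mm = 0.000048 m
rho_s - rho_w = 2678 - 1025 = 1653
Numerator = 1653 * 9.81 * (0.000048)^2 = 0.000037361503
Denominator = 18 * 1025 * 1e-6 = 0.018450
w = 0.002025 m/s

0.002025


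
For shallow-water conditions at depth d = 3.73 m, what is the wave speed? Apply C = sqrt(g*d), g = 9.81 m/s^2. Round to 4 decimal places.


Using the shallow-water approximation:
C = sqrt(g * d) = sqrt(9.81 * 3.73)
C = sqrt(36.5913)
C = 6.0491 m/s

6.0491


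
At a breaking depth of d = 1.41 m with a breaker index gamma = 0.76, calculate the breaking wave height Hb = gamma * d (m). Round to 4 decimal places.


Hb = gamma * d
Hb = 0.76 * 1.41
Hb = 1.0716 m

1.0716


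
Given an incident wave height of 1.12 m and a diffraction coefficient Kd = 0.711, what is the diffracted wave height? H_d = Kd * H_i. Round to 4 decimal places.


H_d = Kd * H_i
H_d = 0.711 * 1.12
H_d = 0.7963 m

0.7963


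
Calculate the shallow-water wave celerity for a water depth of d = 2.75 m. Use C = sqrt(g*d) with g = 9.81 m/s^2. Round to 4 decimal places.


Using the shallow-water approximation:
C = sqrt(g * d) = sqrt(9.81 * 2.75)
C = sqrt(26.9775)
C = 5.1940 m/s

5.1940


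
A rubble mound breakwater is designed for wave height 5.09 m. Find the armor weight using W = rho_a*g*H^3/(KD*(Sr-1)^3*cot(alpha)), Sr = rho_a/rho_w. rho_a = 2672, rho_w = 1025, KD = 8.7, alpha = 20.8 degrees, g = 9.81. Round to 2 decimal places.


Sr = rho_a / rho_w = 2672 / 1025 = 2.606829
(Sr - 1) = 1.606829
(Sr - 1)^3 = 4.148673
cot(20.8) = 1 / tan(20.8) = 1 / 0.379864 = 2.632519
Numerator = 2672 * 9.81 * 5.09^3 = 3456677.0657
Denominator = 8.7 * 4.148673 * 2.632519 = 95.016690
W = 3456677.0657 / 95.016690
W = 36379.68 N

36379.68


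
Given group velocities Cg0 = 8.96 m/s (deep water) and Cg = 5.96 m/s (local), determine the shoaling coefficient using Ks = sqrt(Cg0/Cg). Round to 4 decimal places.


Ks = sqrt(Cg0 / Cg)
Ks = sqrt(8.96 / 5.96)
Ks = sqrt(1.5034)
Ks = 1.2261

1.2261


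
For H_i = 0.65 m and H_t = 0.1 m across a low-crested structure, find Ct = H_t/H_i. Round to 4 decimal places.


Ct = H_t / H_i
Ct = 0.1 / 0.65
Ct = 0.1538

0.1538


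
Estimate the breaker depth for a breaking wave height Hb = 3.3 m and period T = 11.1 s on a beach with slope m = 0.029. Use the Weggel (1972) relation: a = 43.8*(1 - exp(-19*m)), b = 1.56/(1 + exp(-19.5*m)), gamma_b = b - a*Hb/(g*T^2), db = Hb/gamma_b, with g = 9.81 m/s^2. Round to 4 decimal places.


a = 43.8 * (1 - exp(-19 * m))
exp(-19 * 0.029) = exp(-0.5510) = 0.576373
a = 43.8 * (1 - 0.576373) = 18.554856
b = 1.56 / (1 + exp(-19.5 * m))
exp(-19.5 * 0.029) = exp(-0.5655) = 0.568076
b = 1.56 / (1 + 0.568076) = 0.994850
Hb / (g * T^2) = 3.3 / (9.81 * 11.1^2) = 3.3 / 1208.6901 = 0.00273023
gamma_b = b - a * Hb/(g*T^2) = 0.994850 - 18.554856 * 0.00273023 = 0.944191
db = Hb / gamma_b = 3.3 / 0.944191
db = 3.4951 m

3.4951


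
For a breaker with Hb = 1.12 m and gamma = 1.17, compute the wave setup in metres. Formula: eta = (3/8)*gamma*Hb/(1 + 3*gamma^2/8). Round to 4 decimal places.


eta = (3/8) * gamma * Hb / (1 + 3*gamma^2/8)
Numerator = (3/8) * 1.17 * 1.12 = 0.491400
Denominator = 1 + 3*1.17^2/8 = 1 + 0.513338 = 1.513338
eta = 0.491400 / 1.513338
eta = 0.3247 m

0.3247


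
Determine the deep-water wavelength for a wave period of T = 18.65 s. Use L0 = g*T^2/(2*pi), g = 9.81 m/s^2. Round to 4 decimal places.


L0 = g * T^2 / (2 * pi)
L0 = 9.81 * 18.65^2 / (2 * pi)
L0 = 9.81 * 347.8225 / 6.28319
L0 = 3412.1387 / 6.28319
L0 = 543.0587 m

543.0587


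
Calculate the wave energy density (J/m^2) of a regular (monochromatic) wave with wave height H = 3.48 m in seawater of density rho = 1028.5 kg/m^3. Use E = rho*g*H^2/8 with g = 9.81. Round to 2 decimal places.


E = (1/8) * rho * g * H^2
E = (1/8) * 1028.5 * 9.81 * 3.48^2
E = 0.125 * 1028.5 * 9.81 * 12.1104
E = 15273.61 J/m^2

15273.61


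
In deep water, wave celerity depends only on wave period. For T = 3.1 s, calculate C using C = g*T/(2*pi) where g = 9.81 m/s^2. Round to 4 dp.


We use the deep-water celerity formula:
C = g * T / (2 * pi)
C = 9.81 * 3.1 / (2 * 3.14159...)
C = 30.411000 / 6.283185
C = 4.8401 m/s

4.8401


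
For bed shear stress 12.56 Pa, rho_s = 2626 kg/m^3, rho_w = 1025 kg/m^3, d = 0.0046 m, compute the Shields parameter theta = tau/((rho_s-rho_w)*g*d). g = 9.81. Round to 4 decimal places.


theta = tau / ((rho_s - rho_w) * g * d)
rho_s - rho_w = 2626 - 1025 = 1601
Denominator = 1601 * 9.81 * 0.0046 = 72.246726
theta = 12.56 / 72.246726
theta = 0.1738

0.1738


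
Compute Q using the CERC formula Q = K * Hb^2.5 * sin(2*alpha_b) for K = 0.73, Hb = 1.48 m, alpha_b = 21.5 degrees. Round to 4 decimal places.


Q = K * Hb^2.5 * sin(2 * alpha_b)
Hb^2.5 = 1.48^2.5 = 2.664737
sin(2 * 21.5) = sin(43.0) = 0.681998
Q = 0.73 * 2.664737 * 0.681998
Q = 1.3267 m^3/s

1.3267


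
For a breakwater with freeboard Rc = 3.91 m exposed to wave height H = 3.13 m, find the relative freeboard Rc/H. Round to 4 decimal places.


Relative freeboard = Rc / H
= 3.91 / 3.13
= 1.2492

1.2492


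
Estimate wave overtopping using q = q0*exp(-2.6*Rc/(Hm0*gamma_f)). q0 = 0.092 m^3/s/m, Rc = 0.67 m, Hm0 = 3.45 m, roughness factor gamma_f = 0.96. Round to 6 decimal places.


q = q0 * exp(-2.6 * Rc / (Hm0 * gamma_f))
Exponent = -2.6 * 0.67 / (3.45 * 0.96)
= -2.6 * 0.67 / 3.3120
= -0.525966
exp(-0.525966) = 0.590984
q = 0.092 * 0.590984
q = 0.054371 m^3/s/m

0.054371


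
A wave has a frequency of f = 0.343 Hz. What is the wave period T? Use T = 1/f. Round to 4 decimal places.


T = 1 / f
T = 1 / 0.343
T = 2.9155 s

2.9155


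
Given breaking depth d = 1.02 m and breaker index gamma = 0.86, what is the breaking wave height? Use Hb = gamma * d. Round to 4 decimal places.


Hb = gamma * d
Hb = 0.86 * 1.02
Hb = 0.8772 m

0.8772


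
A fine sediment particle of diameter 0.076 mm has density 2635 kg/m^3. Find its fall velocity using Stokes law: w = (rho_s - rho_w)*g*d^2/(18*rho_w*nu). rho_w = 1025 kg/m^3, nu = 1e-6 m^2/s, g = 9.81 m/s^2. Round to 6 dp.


w = (rho_s - rho_w) * g * d^2 / (18 * rho_w * nu)
d = 0.076 mm = 0.000076 m
rho_s - rho_w = 2635 - 1025 = 1610
Numerator = 1610 * 9.81 * (0.000076)^2 = 0.000091226722
Denominator = 18 * 1025 * 1e-6 = 0.018450
w = 0.004945 m/s

0.004945


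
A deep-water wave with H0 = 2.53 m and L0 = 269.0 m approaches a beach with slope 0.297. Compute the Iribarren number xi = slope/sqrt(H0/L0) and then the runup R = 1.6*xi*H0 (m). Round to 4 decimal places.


xi = slope / sqrt(H0/L0)
H0/L0 = 2.53/269.0 = 0.009405
sqrt(0.009405) = 0.096980
xi = 0.297 / 0.096980 = 3.062473
R = 1.6 * xi * H0 = 1.6 * 3.062473 * 2.53
R = 12.3969 m

12.3969


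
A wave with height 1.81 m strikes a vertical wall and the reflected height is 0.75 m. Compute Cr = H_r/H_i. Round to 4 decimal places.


Cr = H_r / H_i
Cr = 0.75 / 1.81
Cr = 0.4144

0.4144


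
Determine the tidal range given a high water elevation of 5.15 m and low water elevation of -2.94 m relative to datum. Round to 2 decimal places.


Tidal range = High water - Low water
Tidal range = 5.15 - (-2.94)
Tidal range = 8.09 m

8.09


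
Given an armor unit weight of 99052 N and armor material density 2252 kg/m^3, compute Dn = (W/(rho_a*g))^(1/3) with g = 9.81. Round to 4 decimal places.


V = W / (rho_a * g)
V = 99052 / (2252 * 9.81)
V = 99052 / 22092.12
V = 4.483590 m^3
Dn = V^(1/3) = 4.483590^(1/3)
Dn = 1.6490 m

1.6490


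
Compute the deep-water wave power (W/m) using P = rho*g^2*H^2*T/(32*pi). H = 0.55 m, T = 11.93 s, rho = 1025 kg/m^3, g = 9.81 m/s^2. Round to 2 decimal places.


P = rho * g^2 * H^2 * T / (32 * pi)
P = 1025 * 9.81^2 * 0.55^2 * 11.93 / (32 * pi)
P = 1025 * 96.2361 * 0.3025 * 11.93 / 100.53096
P = 3541.02 W/m

3541.02


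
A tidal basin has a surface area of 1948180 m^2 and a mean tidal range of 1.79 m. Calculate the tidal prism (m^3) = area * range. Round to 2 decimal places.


Tidal prism = Area * Tidal range
P = 1948180 * 1.79
P = 3487242.20 m^3

3487242.20


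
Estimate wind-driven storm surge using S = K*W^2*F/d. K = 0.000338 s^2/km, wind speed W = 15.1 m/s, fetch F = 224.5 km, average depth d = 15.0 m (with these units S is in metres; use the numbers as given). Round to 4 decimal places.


S = K * W^2 * F / d
W^2 = 15.1^2 = 228.01
S = 0.000338 * 228.01 * 224.5 / 15.0
Numerator = 0.000338 * 228.01 * 224.5 = 17.301627
S = 17.301627 / 15.0 = 1.1534 m

1.1534
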